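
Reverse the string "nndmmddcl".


Input: nndmmddcl
Reading characters right to left:
  Position 8: 'l'
  Position 7: 'c'
  Position 6: 'd'
  Position 5: 'd'
  Position 4: 'm'
  Position 3: 'm'
  Position 2: 'd'
  Position 1: 'n'
  Position 0: 'n'
Reversed: lcddmmdnn

lcddmmdnn


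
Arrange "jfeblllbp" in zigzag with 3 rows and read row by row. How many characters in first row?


Zigzag "jfeblllbp" into 3 rows:
Placing characters:
  'j' => row 0
  'f' => row 1
  'e' => row 2
  'b' => row 1
  'l' => row 0
  'l' => row 1
  'l' => row 2
  'b' => row 1
  'p' => row 0
Rows:
  Row 0: "jlp"
  Row 1: "fblb"
  Row 2: "el"
First row length: 3

3


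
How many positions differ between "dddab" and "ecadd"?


Comparing "dddab" and "ecadd" position by position:
  Position 0: 'd' vs 'e' => DIFFER
  Position 1: 'd' vs 'c' => DIFFER
  Position 2: 'd' vs 'a' => DIFFER
  Position 3: 'a' vs 'd' => DIFFER
  Position 4: 'b' vs 'd' => DIFFER
Positions that differ: 5

5


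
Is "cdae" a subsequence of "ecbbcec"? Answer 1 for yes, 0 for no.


Check if "cdae" is a subsequence of "ecbbcec"
Greedy scan:
  Position 0 ('e'): no match needed
  Position 1 ('c'): matches sub[0] = 'c'
  Position 2 ('b'): no match needed
  Position 3 ('b'): no match needed
  Position 4 ('c'): no match needed
  Position 5 ('e'): no match needed
  Position 6 ('c'): no match needed
Only matched 1/4 characters => not a subsequence

0


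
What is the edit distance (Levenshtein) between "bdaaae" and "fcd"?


Computing edit distance: "bdaaae" -> "fcd"
DP table:
           f    c    d
      0    1    2    3
  b   1    1    2    3
  d   2    2    2    2
  a   3    3    3    3
  a   4    4    4    4
  a   5    5    5    5
  e   6    6    6    6
Edit distance = dp[6][3] = 6

6


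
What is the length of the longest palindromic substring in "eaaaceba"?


Input: "eaaaceba"
Checking substrings for palindromes:
  [1:4] "aaa" (len 3) => palindrome
  [1:3] "aa" (len 2) => palindrome
  [2:4] "aa" (len 2) => palindrome
Longest palindromic substring: "aaa" with length 3

3


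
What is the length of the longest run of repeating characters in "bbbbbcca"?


Input: "bbbbbcca"
Scanning for longest run:
  Position 1 ('b'): continues run of 'b', length=2
  Position 2 ('b'): continues run of 'b', length=3
  Position 3 ('b'): continues run of 'b', length=4
  Position 4 ('b'): continues run of 'b', length=5
  Position 5 ('c'): new char, reset run to 1
  Position 6 ('c'): continues run of 'c', length=2
  Position 7 ('a'): new char, reset run to 1
Longest run: 'b' with length 5

5


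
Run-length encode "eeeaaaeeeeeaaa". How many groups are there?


Input: eeeaaaeeeeeaaa
Scanning for consecutive runs:
  Group 1: 'e' x 3 (positions 0-2)
  Group 2: 'a' x 3 (positions 3-5)
  Group 3: 'e' x 5 (positions 6-10)
  Group 4: 'a' x 3 (positions 11-13)
Total groups: 4

4


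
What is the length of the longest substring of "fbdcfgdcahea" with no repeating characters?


Input: "fbdcfgdcahea"
Sliding window (track last position of each char):
  Position 0 ('f'): window [0,0] length 1 -- new best
  Position 1 ('b'): window [0,1] length 2 -- new best
  Position 2 ('d'): window [0,2] length 3 -- new best
  Position 3 ('c'): window [0,3] length 4 -- new best
  Position 4 ('f'): repeat (last at 0), move window start to 1
  Position 4 ('f'): window [1,4] length 4
  Position 5 ('g'): window [1,5] length 5 -- new best
  Position 6 ('d'): repeat (last at 2), move window start to 3
  Position 6 ('d'): window [3,6] length 4
  Position 7 ('c'): repeat (last at 3), move window start to 4
  Position 7 ('c'): window [4,7] length 4
  Position 8 ('a'): window [4,8] length 5
  Position 9 ('h'): window [4,9] length 6 -- new best
  Position 10 ('e'): window [4,10] length 7 -- new best
  Position 11 ('a'): repeat (last at 8), move window start to 9
  Position 11 ('a'): window [9,11] length 3
Longest substring with no repeats: "fgdcahe" with length 7

7


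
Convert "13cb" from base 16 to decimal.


Input: "13cb" in base 16
Positional expansion:
  Digit '1' (value 1) x 16^3 = 4096
  Digit '3' (value 3) x 16^2 = 768
  Digit 'c' (value 12) x 16^1 = 192
  Digit 'b' (value 11) x 16^0 = 11
Sum = 5067

5067


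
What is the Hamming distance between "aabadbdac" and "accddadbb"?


Comparing "aabadbdac" and "accddadbb" position by position:
  Position 0: 'a' vs 'a' => same
  Position 1: 'a' vs 'c' => differ
  Position 2: 'b' vs 'c' => differ
  Position 3: 'a' vs 'd' => differ
  Position 4: 'd' vs 'd' => same
  Position 5: 'b' vs 'a' => differ
  Position 6: 'd' vs 'd' => same
  Position 7: 'a' vs 'b' => differ
  Position 8: 'c' vs 'b' => differ
Total differences (Hamming distance): 6

6


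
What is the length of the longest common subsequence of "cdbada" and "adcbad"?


LCS of "cdbada" and "adcbad"
DP table:
           a    d    c    b    a    d
      0    0    0    0    0    0    0
  c   0    0    0    1    1    1    1
  d   0    0    1    1    1    1    2
  b   0    0    1    1    2    2    2
  a   0    1    1    1    2    3    3
  d   0    1    2    2    2    3    4
  a   0    1    2    2    2    3    4
LCS length = dp[6][6] = 4

4


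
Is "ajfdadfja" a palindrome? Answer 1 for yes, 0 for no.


Input: ajfdadfja
Reversed: ajfdadfja
  Compare pos 0 ('a') with pos 8 ('a'): match
  Compare pos 1 ('j') with pos 7 ('j'): match
  Compare pos 2 ('f') with pos 6 ('f'): match
  Compare pos 3 ('d') with pos 5 ('d'): match
Result: palindrome

1


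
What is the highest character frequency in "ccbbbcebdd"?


Input: ccbbbcebdd
Character counts:
  'b': 4
  'c': 3
  'd': 2
  'e': 1
Maximum frequency: 4

4


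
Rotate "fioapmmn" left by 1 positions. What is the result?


Input: "fioapmmn", rotate left by 1
First 1 characters: "f"
Remaining characters: "ioapmmn"
Concatenate remaining + first: "ioapmmn" + "f" = "ioapmmnf"

ioapmmnf


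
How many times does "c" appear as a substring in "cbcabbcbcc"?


Searching for "c" in "cbcabbcbcc"
Scanning each position:
  Position 0: "c" => MATCH
  Position 1: "b" => no
  Position 2: "c" => MATCH
  Position 3: "a" => no
  Position 4: "b" => no
  Position 5: "b" => no
  Position 6: "c" => MATCH
  Position 7: "b" => no
  Position 8: "c" => MATCH
  Position 9: "c" => MATCH
Total occurrences: 5

5


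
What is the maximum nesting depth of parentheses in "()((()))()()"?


Input: "()((()))()()"
Tracking depth:
  Position 0 '(': depth becomes 1
  Position 1 ')': depth becomes 0
  Position 2 '(': depth becomes 1
  Position 3 '(': depth becomes 2
  Position 4 '(': depth becomes 3
  Position 5 ')': depth becomes 2
  Position 6 ')': depth becomes 1
  Position 7 ')': depth becomes 0
  Position 8 '(': depth becomes 1
  Position 9 ')': depth becomes 0
  Position 10 '(': depth becomes 1
  Position 11 ')': depth becomes 0
Maximum depth reached: 3

3


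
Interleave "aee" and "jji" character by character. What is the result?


Interleaving "aee" and "jji":
  Position 0: 'a' from first, 'j' from second => "aj"
  Position 1: 'e' from first, 'j' from second => "ej"
  Position 2: 'e' from first, 'i' from second => "ei"
Result: ajejei

ajejei


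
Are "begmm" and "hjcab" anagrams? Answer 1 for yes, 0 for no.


Strings: "begmm", "hjcab"
Sorted first:  begmm
Sorted second: abchj
Differ at position 0: 'b' vs 'a' => not anagrams

0


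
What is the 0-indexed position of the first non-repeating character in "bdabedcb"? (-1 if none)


Input: bdabedcb
Character frequencies:
  'a': 1
  'b': 3
  'c': 1
  'd': 2
  'e': 1
Scanning left to right for freq == 1:
  Position 0 ('b'): freq=3, skip
  Position 1 ('d'): freq=2, skip
  Position 2 ('a'): unique! => answer = 2

2


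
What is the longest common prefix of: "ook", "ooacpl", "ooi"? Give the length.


Words: ook, ooacpl, ooi
  Position 0: all 'o' => match
  Position 1: all 'o' => match
  Position 2: ('k', 'a', 'i') => mismatch, stop
LCP = "oo" (length 2)

2


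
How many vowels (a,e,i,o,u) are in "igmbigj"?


Input: igmbigj
Checking each character:
  'i' at position 0: vowel (running total: 1)
  'g' at position 1: consonant
  'm' at position 2: consonant
  'b' at position 3: consonant
  'i' at position 4: vowel (running total: 2)
  'g' at position 5: consonant
  'j' at position 6: consonant
Total vowels: 2

2


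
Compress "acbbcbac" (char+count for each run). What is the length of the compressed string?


Input: acbbcbac
Runs:
  'a' x 1 => "a1"
  'c' x 1 => "c1"
  'b' x 2 => "b2"
  'c' x 1 => "c1"
  'b' x 1 => "b1"
  'a' x 1 => "a1"
  'c' x 1 => "c1"
Compressed: "a1c1b2c1b1a1c1"
Compressed length: 14

14


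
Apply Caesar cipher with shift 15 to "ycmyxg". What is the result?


Caesar cipher: shift "ycmyxg" by 15
  'y' (pos 24) + 15 = pos 13 = 'n'
  'c' (pos 2) + 15 = pos 17 = 'r'
  'm' (pos 12) + 15 = pos 1 = 'b'
  'y' (pos 24) + 15 = pos 13 = 'n'
  'x' (pos 23) + 15 = pos 12 = 'm'
  'g' (pos 6) + 15 = pos 21 = 'v'
Result: nrbnmv

nrbnmv


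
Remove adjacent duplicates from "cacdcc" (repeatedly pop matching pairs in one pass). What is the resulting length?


Input: cacdcc
Stack-based adjacent duplicate removal:
  Read 'c': push. Stack: c
  Read 'a': push. Stack: ca
  Read 'c': push. Stack: cac
  Read 'd': push. Stack: cacd
  Read 'c': push. Stack: cacdc
  Read 'c': matches stack top 'c' => pop. Stack: cacd
Final stack: "cacd" (length 4)

4


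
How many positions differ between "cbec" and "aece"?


Comparing "cbec" and "aece" position by position:
  Position 0: 'c' vs 'a' => DIFFER
  Position 1: 'b' vs 'e' => DIFFER
  Position 2: 'e' vs 'c' => DIFFER
  Position 3: 'c' vs 'e' => DIFFER
Positions that differ: 4

4


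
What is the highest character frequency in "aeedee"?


Input: aeedee
Character counts:
  'a': 1
  'd': 1
  'e': 4
Maximum frequency: 4

4


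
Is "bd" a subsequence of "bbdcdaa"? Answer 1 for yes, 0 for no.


Check if "bd" is a subsequence of "bbdcdaa"
Greedy scan:
  Position 0 ('b'): matches sub[0] = 'b'
  Position 1 ('b'): no match needed
  Position 2 ('d'): matches sub[1] = 'd'
  Position 3 ('c'): no match needed
  Position 4 ('d'): no match needed
  Position 5 ('a'): no match needed
  Position 6 ('a'): no match needed
All 2 characters matched => is a subsequence

1


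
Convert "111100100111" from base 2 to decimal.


Input: "111100100111" in base 2
Positional expansion:
  Digit '1' (value 1) x 2^11 = 2048
  Digit '1' (value 1) x 2^10 = 1024
  Digit '1' (value 1) x 2^9 = 512
  Digit '1' (value 1) x 2^8 = 256
  Digit '0' (value 0) x 2^7 = 0
  Digit '0' (value 0) x 2^6 = 0
  Digit '1' (value 1) x 2^5 = 32
  Digit '0' (value 0) x 2^4 = 0
  Digit '0' (value 0) x 2^3 = 0
  Digit '1' (value 1) x 2^2 = 4
  Digit '1' (value 1) x 2^1 = 2
  Digit '1' (value 1) x 2^0 = 1
Sum = 3879

3879


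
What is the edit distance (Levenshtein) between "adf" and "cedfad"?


Computing edit distance: "adf" -> "cedfad"
DP table:
           c    e    d    f    a    d
      0    1    2    3    4    5    6
  a   1    1    2    3    4    4    5
  d   2    2    2    2    3    4    4
  f   3    3    3    3    2    3    4
Edit distance = dp[3][6] = 4

4


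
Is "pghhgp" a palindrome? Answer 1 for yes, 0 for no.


Input: pghhgp
Reversed: pghhgp
  Compare pos 0 ('p') with pos 5 ('p'): match
  Compare pos 1 ('g') with pos 4 ('g'): match
  Compare pos 2 ('h') with pos 3 ('h'): match
Result: palindrome

1


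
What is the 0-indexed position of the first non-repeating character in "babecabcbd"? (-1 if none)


Input: babecabcbd
Character frequencies:
  'a': 2
  'b': 4
  'c': 2
  'd': 1
  'e': 1
Scanning left to right for freq == 1:
  Position 0 ('b'): freq=4, skip
  Position 1 ('a'): freq=2, skip
  Position 2 ('b'): freq=4, skip
  Position 3 ('e'): unique! => answer = 3

3


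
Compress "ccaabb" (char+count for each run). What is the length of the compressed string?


Input: ccaabb
Runs:
  'c' x 2 => "c2"
  'a' x 2 => "a2"
  'b' x 2 => "b2"
Compressed: "c2a2b2"
Compressed length: 6

6


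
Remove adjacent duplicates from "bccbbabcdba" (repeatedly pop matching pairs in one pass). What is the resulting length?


Input: bccbbabcdba
Stack-based adjacent duplicate removal:
  Read 'b': push. Stack: b
  Read 'c': push. Stack: bc
  Read 'c': matches stack top 'c' => pop. Stack: b
  Read 'b': matches stack top 'b' => pop. Stack: (empty)
  Read 'b': push. Stack: b
  Read 'a': push. Stack: ba
  Read 'b': push. Stack: bab
  Read 'c': push. Stack: babc
  Read 'd': push. Stack: babcd
  Read 'b': push. Stack: babcdb
  Read 'a': push. Stack: babcdba
Final stack: "babcdba" (length 7)

7


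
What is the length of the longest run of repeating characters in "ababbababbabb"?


Input: "ababbababbabb"
Scanning for longest run:
  Position 1 ('b'): new char, reset run to 1
  Position 2 ('a'): new char, reset run to 1
  Position 3 ('b'): new char, reset run to 1
  Position 4 ('b'): continues run of 'b', length=2
  Position 5 ('a'): new char, reset run to 1
  Position 6 ('b'): new char, reset run to 1
  Position 7 ('a'): new char, reset run to 1
  Position 8 ('b'): new char, reset run to 1
  Position 9 ('b'): continues run of 'b', length=2
  Position 10 ('a'): new char, reset run to 1
  Position 11 ('b'): new char, reset run to 1
  Position 12 ('b'): continues run of 'b', length=2
Longest run: 'b' with length 2

2


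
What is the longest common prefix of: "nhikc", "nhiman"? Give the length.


Words: nhikc, nhiman
  Position 0: all 'n' => match
  Position 1: all 'h' => match
  Position 2: all 'i' => match
  Position 3: ('k', 'm') => mismatch, stop
LCP = "nhi" (length 3)

3


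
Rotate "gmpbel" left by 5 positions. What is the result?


Input: "gmpbel", rotate left by 5
First 5 characters: "gmpbe"
Remaining characters: "l"
Concatenate remaining + first: "l" + "gmpbe" = "lgmpbe"

lgmpbe


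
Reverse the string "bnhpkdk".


Input: bnhpkdk
Reading characters right to left:
  Position 6: 'k'
  Position 5: 'd'
  Position 4: 'k'
  Position 3: 'p'
  Position 2: 'h'
  Position 1: 'n'
  Position 0: 'b'
Reversed: kdkphnb

kdkphnb


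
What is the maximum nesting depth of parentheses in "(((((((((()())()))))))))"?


Input: "(((((((((()())()))))))))"
Tracking depth:
  Position 0 '(': depth becomes 1
  Position 1 '(': depth becomes 2
  Position 2 '(': depth becomes 3
  Position 3 '(': depth becomes 4
  Position 4 '(': depth becomes 5
  Position 5 '(': depth becomes 6
  Position 6 '(': depth becomes 7
  Position 7 '(': depth becomes 8
  Position 8 '(': depth becomes 9
  Position 9 '(': depth becomes 10
  Position 10 ')': depth becomes 9
  Position 11 '(': depth becomes 10
  Position 12 ')': depth becomes 9
  Position 13 ')': depth becomes 8
  Position 14 '(': depth becomes 9
  Position 15 ')': depth becomes 8
  Position 16 ')': depth becomes 7
  Position 17 ')': depth becomes 6
  Position 18 ')': depth becomes 5
  Position 19 ')': depth becomes 4
  Position 20 ')': depth becomes 3
  Position 21 ')': depth becomes 2
  Position 22 ')': depth becomes 1
  Position 23 ')': depth becomes 0
Maximum depth reached: 10

10


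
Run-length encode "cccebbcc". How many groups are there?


Input: cccebbcc
Scanning for consecutive runs:
  Group 1: 'c' x 3 (positions 0-2)
  Group 2: 'e' x 1 (positions 3-3)
  Group 3: 'b' x 2 (positions 4-5)
  Group 4: 'c' x 2 (positions 6-7)
Total groups: 4

4


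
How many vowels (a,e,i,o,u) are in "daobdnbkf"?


Input: daobdnbkf
Checking each character:
  'd' at position 0: consonant
  'a' at position 1: vowel (running total: 1)
  'o' at position 2: vowel (running total: 2)
  'b' at position 3: consonant
  'd' at position 4: consonant
  'n' at position 5: consonant
  'b' at position 6: consonant
  'k' at position 7: consonant
  'f' at position 8: consonant
Total vowels: 2

2


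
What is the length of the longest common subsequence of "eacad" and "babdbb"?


LCS of "eacad" and "babdbb"
DP table:
           b    a    b    d    b    b
      0    0    0    0    0    0    0
  e   0    0    0    0    0    0    0
  a   0    0    1    1    1    1    1
  c   0    0    1    1    1    1    1
  a   0    0    1    1    1    1    1
  d   0    0    1    1    2    2    2
LCS length = dp[5][6] = 2

2


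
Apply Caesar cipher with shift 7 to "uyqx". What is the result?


Caesar cipher: shift "uyqx" by 7
  'u' (pos 20) + 7 = pos 1 = 'b'
  'y' (pos 24) + 7 = pos 5 = 'f'
  'q' (pos 16) + 7 = pos 23 = 'x'
  'x' (pos 23) + 7 = pos 4 = 'e'
Result: bfxe

bfxe


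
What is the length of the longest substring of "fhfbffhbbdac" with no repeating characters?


Input: "fhfbffhbbdac"
Sliding window (track last position of each char):
  Position 0 ('f'): window [0,0] length 1 -- new best
  Position 1 ('h'): window [0,1] length 2 -- new best
  Position 2 ('f'): repeat (last at 0), move window start to 1
  Position 2 ('f'): window [1,2] length 2
  Position 3 ('b'): window [1,3] length 3 -- new best
  Position 4 ('f'): repeat (last at 2), move window start to 3
  Position 4 ('f'): window [3,4] length 2
  Position 5 ('f'): repeat (last at 4), move window start to 5
  Position 5 ('f'): window [5,5] length 1
  Position 6 ('h'): window [5,6] length 2
  Position 7 ('b'): window [5,7] length 3
  Position 8 ('b'): repeat (last at 7), move window start to 8
  Position 8 ('b'): window [8,8] length 1
  Position 9 ('d'): window [8,9] length 2
  Position 10 ('a'): window [8,10] length 3
  Position 11 ('c'): window [8,11] length 4 -- new best
Longest substring with no repeats: "bdac" with length 4

4


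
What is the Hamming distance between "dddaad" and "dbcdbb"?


Comparing "dddaad" and "dbcdbb" position by position:
  Position 0: 'd' vs 'd' => same
  Position 1: 'd' vs 'b' => differ
  Position 2: 'd' vs 'c' => differ
  Position 3: 'a' vs 'd' => differ
  Position 4: 'a' vs 'b' => differ
  Position 5: 'd' vs 'b' => differ
Total differences (Hamming distance): 5

5


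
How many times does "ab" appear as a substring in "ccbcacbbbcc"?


Searching for "ab" in "ccbcacbbbcc"
Scanning each position:
  Position 0: "cc" => no
  Position 1: "cb" => no
  Position 2: "bc" => no
  Position 3: "ca" => no
  Position 4: "ac" => no
  Position 5: "cb" => no
  Position 6: "bb" => no
  Position 7: "bb" => no
  Position 8: "bc" => no
  Position 9: "cc" => no
Total occurrences: 0

0


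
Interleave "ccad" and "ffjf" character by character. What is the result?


Interleaving "ccad" and "ffjf":
  Position 0: 'c' from first, 'f' from second => "cf"
  Position 1: 'c' from first, 'f' from second => "cf"
  Position 2: 'a' from first, 'j' from second => "aj"
  Position 3: 'd' from first, 'f' from second => "df"
Result: cfcfajdf

cfcfajdf


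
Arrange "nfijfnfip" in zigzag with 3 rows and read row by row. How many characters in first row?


Zigzag "nfijfnfip" into 3 rows:
Placing characters:
  'n' => row 0
  'f' => row 1
  'i' => row 2
  'j' => row 1
  'f' => row 0
  'n' => row 1
  'f' => row 2
  'i' => row 1
  'p' => row 0
Rows:
  Row 0: "nfp"
  Row 1: "fjni"
  Row 2: "if"
First row length: 3

3


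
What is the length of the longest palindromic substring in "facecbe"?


Input: "facecbe"
Checking substrings for palindromes:
  [2:5] "cec" (len 3) => palindrome
Longest palindromic substring: "cec" with length 3

3


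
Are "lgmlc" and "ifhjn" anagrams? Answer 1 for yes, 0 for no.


Strings: "lgmlc", "ifhjn"
Sorted first:  cgllm
Sorted second: fhijn
Differ at position 0: 'c' vs 'f' => not anagrams

0


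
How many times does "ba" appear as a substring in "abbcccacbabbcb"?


Searching for "ba" in "abbcccacbabbcb"
Scanning each position:
  Position 0: "ab" => no
  Position 1: "bb" => no
  Position 2: "bc" => no
  Position 3: "cc" => no
  Position 4: "cc" => no
  Position 5: "ca" => no
  Position 6: "ac" => no
  Position 7: "cb" => no
  Position 8: "ba" => MATCH
  Position 9: "ab" => no
  Position 10: "bb" => no
  Position 11: "bc" => no
  Position 12: "cb" => no
Total occurrences: 1

1


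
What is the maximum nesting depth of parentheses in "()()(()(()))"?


Input: "()()(()(()))"
Tracking depth:
  Position 0 '(': depth becomes 1
  Position 1 ')': depth becomes 0
  Position 2 '(': depth becomes 1
  Position 3 ')': depth becomes 0
  Position 4 '(': depth becomes 1
  Position 5 '(': depth becomes 2
  Position 6 ')': depth becomes 1
  Position 7 '(': depth becomes 2
  Position 8 '(': depth becomes 3
  Position 9 ')': depth becomes 2
  Position 10 ')': depth becomes 1
  Position 11 ')': depth becomes 0
Maximum depth reached: 3

3


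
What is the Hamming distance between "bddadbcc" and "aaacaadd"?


Comparing "bddadbcc" and "aaacaadd" position by position:
  Position 0: 'b' vs 'a' => differ
  Position 1: 'd' vs 'a' => differ
  Position 2: 'd' vs 'a' => differ
  Position 3: 'a' vs 'c' => differ
  Position 4: 'd' vs 'a' => differ
  Position 5: 'b' vs 'a' => differ
  Position 6: 'c' vs 'd' => differ
  Position 7: 'c' vs 'd' => differ
Total differences (Hamming distance): 8

8


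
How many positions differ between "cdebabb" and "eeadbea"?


Comparing "cdebabb" and "eeadbea" position by position:
  Position 0: 'c' vs 'e' => DIFFER
  Position 1: 'd' vs 'e' => DIFFER
  Position 2: 'e' vs 'a' => DIFFER
  Position 3: 'b' vs 'd' => DIFFER
  Position 4: 'a' vs 'b' => DIFFER
  Position 5: 'b' vs 'e' => DIFFER
  Position 6: 'b' vs 'a' => DIFFER
Positions that differ: 7

7


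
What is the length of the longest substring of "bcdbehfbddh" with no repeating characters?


Input: "bcdbehfbddh"
Sliding window (track last position of each char):
  Position 0 ('b'): window [0,0] length 1 -- new best
  Position 1 ('c'): window [0,1] length 2 -- new best
  Position 2 ('d'): window [0,2] length 3 -- new best
  Position 3 ('b'): repeat (last at 0), move window start to 1
  Position 3 ('b'): window [1,3] length 3
  Position 4 ('e'): window [1,4] length 4 -- new best
  Position 5 ('h'): window [1,5] length 5 -- new best
  Position 6 ('f'): window [1,6] length 6 -- new best
  Position 7 ('b'): repeat (last at 3), move window start to 4
  Position 7 ('b'): window [4,7] length 4
  Position 8 ('d'): window [4,8] length 5
  Position 9 ('d'): repeat (last at 8), move window start to 9
  Position 9 ('d'): window [9,9] length 1
  Position 10 ('h'): window [9,10] length 2
Longest substring with no repeats: "cdbehf" with length 6

6


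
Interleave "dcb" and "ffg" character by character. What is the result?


Interleaving "dcb" and "ffg":
  Position 0: 'd' from first, 'f' from second => "df"
  Position 1: 'c' from first, 'f' from second => "cf"
  Position 2: 'b' from first, 'g' from second => "bg"
Result: dfcfbg

dfcfbg


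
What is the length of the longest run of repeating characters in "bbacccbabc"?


Input: "bbacccbabc"
Scanning for longest run:
  Position 1 ('b'): continues run of 'b', length=2
  Position 2 ('a'): new char, reset run to 1
  Position 3 ('c'): new char, reset run to 1
  Position 4 ('c'): continues run of 'c', length=2
  Position 5 ('c'): continues run of 'c', length=3
  Position 6 ('b'): new char, reset run to 1
  Position 7 ('a'): new char, reset run to 1
  Position 8 ('b'): new char, reset run to 1
  Position 9 ('c'): new char, reset run to 1
Longest run: 'c' with length 3

3


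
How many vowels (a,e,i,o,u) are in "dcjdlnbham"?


Input: dcjdlnbham
Checking each character:
  'd' at position 0: consonant
  'c' at position 1: consonant
  'j' at position 2: consonant
  'd' at position 3: consonant
  'l' at position 4: consonant
  'n' at position 5: consonant
  'b' at position 6: consonant
  'h' at position 7: consonant
  'a' at position 8: vowel (running total: 1)
  'm' at position 9: consonant
Total vowels: 1

1


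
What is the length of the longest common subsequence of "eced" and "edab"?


LCS of "eced" and "edab"
DP table:
           e    d    a    b
      0    0    0    0    0
  e   0    1    1    1    1
  c   0    1    1    1    1
  e   0    1    1    1    1
  d   0    1    2    2    2
LCS length = dp[4][4] = 2

2


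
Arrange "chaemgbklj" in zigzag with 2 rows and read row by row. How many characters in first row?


Zigzag "chaemgbklj" into 2 rows:
Placing characters:
  'c' => row 0
  'h' => row 1
  'a' => row 0
  'e' => row 1
  'm' => row 0
  'g' => row 1
  'b' => row 0
  'k' => row 1
  'l' => row 0
  'j' => row 1
Rows:
  Row 0: "cambl"
  Row 1: "hegkj"
First row length: 5

5


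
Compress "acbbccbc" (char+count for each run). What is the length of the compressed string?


Input: acbbccbc
Runs:
  'a' x 1 => "a1"
  'c' x 1 => "c1"
  'b' x 2 => "b2"
  'c' x 2 => "c2"
  'b' x 1 => "b1"
  'c' x 1 => "c1"
Compressed: "a1c1b2c2b1c1"
Compressed length: 12

12


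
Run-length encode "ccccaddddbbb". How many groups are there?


Input: ccccaddddbbb
Scanning for consecutive runs:
  Group 1: 'c' x 4 (positions 0-3)
  Group 2: 'a' x 1 (positions 4-4)
  Group 3: 'd' x 4 (positions 5-8)
  Group 4: 'b' x 3 (positions 9-11)
Total groups: 4

4


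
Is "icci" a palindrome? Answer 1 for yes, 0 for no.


Input: icci
Reversed: icci
  Compare pos 0 ('i') with pos 3 ('i'): match
  Compare pos 1 ('c') with pos 2 ('c'): match
Result: palindrome

1


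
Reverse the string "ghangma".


Input: ghangma
Reading characters right to left:
  Position 6: 'a'
  Position 5: 'm'
  Position 4: 'g'
  Position 3: 'n'
  Position 2: 'a'
  Position 1: 'h'
  Position 0: 'g'
Reversed: amgnahg

amgnahg


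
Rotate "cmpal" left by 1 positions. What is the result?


Input: "cmpal", rotate left by 1
First 1 characters: "c"
Remaining characters: "mpal"
Concatenate remaining + first: "mpal" + "c" = "mpalc"

mpalc


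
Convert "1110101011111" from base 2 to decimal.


Input: "1110101011111" in base 2
Positional expansion:
  Digit '1' (value 1) x 2^12 = 4096
  Digit '1' (value 1) x 2^11 = 2048
  Digit '1' (value 1) x 2^10 = 1024
  Digit '0' (value 0) x 2^9 = 0
  Digit '1' (value 1) x 2^8 = 256
  Digit '0' (value 0) x 2^7 = 0
  Digit '1' (value 1) x 2^6 = 64
  Digit '0' (value 0) x 2^5 = 0
  Digit '1' (value 1) x 2^4 = 16
  Digit '1' (value 1) x 2^3 = 8
  Digit '1' (value 1) x 2^2 = 4
  Digit '1' (value 1) x 2^1 = 2
  Digit '1' (value 1) x 2^0 = 1
Sum = 7519

7519


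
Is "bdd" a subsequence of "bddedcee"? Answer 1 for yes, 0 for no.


Check if "bdd" is a subsequence of "bddedcee"
Greedy scan:
  Position 0 ('b'): matches sub[0] = 'b'
  Position 1 ('d'): matches sub[1] = 'd'
  Position 2 ('d'): matches sub[2] = 'd'
  Position 3 ('e'): no match needed
  Position 4 ('d'): no match needed
  Position 5 ('c'): no match needed
  Position 6 ('e'): no match needed
  Position 7 ('e'): no match needed
All 3 characters matched => is a subsequence

1


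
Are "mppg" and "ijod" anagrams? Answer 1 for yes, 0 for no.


Strings: "mppg", "ijod"
Sorted first:  gmpp
Sorted second: dijo
Differ at position 0: 'g' vs 'd' => not anagrams

0


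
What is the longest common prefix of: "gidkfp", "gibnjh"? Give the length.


Words: gidkfp, gibnjh
  Position 0: all 'g' => match
  Position 1: all 'i' => match
  Position 2: ('d', 'b') => mismatch, stop
LCP = "gi" (length 2)

2


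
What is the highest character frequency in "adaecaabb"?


Input: adaecaabb
Character counts:
  'a': 4
  'b': 2
  'c': 1
  'd': 1
  'e': 1
Maximum frequency: 4

4


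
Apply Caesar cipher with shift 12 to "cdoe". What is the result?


Caesar cipher: shift "cdoe" by 12
  'c' (pos 2) + 12 = pos 14 = 'o'
  'd' (pos 3) + 12 = pos 15 = 'p'
  'o' (pos 14) + 12 = pos 0 = 'a'
  'e' (pos 4) + 12 = pos 16 = 'q'
Result: opaq

opaq


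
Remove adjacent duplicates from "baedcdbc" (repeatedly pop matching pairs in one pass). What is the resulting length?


Input: baedcdbc
Stack-based adjacent duplicate removal:
  Read 'b': push. Stack: b
  Read 'a': push. Stack: ba
  Read 'e': push. Stack: bae
  Read 'd': push. Stack: baed
  Read 'c': push. Stack: baedc
  Read 'd': push. Stack: baedcd
  Read 'b': push. Stack: baedcdb
  Read 'c': push. Stack: baedcdbc
Final stack: "baedcdbc" (length 8)

8


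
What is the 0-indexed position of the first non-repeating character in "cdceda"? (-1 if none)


Input: cdceda
Character frequencies:
  'a': 1
  'c': 2
  'd': 2
  'e': 1
Scanning left to right for freq == 1:
  Position 0 ('c'): freq=2, skip
  Position 1 ('d'): freq=2, skip
  Position 2 ('c'): freq=2, skip
  Position 3 ('e'): unique! => answer = 3

3


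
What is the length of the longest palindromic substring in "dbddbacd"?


Input: "dbddbacd"
Checking substrings for palindromes:
  [1:5] "bddb" (len 4) => palindrome
  [0:3] "dbd" (len 3) => palindrome
  [2:4] "dd" (len 2) => palindrome
Longest palindromic substring: "bddb" with length 4

4


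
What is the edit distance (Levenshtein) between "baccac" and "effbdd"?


Computing edit distance: "baccac" -> "effbdd"
DP table:
           e    f    f    b    d    d
      0    1    2    3    4    5    6
  b   1    1    2    3    3    4    5
  a   2    2    2    3    4    4    5
  c   3    3    3    3    4    5    5
  c   4    4    4    4    4    5    6
  a   5    5    5    5    5    5    6
  c   6    6    6    6    6    6    6
Edit distance = dp[6][6] = 6

6


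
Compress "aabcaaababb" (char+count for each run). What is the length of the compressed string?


Input: aabcaaababb
Runs:
  'a' x 2 => "a2"
  'b' x 1 => "b1"
  'c' x 1 => "c1"
  'a' x 3 => "a3"
  'b' x 1 => "b1"
  'a' x 1 => "a1"
  'b' x 2 => "b2"
Compressed: "a2b1c1a3b1a1b2"
Compressed length: 14

14


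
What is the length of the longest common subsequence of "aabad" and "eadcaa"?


LCS of "aabad" and "eadcaa"
DP table:
           e    a    d    c    a    a
      0    0    0    0    0    0    0
  a   0    0    1    1    1    1    1
  a   0    0    1    1    1    2    2
  b   0    0    1    1    1    2    2
  a   0    0    1    1    1    2    3
  d   0    0    1    2    2    2    3
LCS length = dp[5][6] = 3

3


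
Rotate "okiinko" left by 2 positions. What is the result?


Input: "okiinko", rotate left by 2
First 2 characters: "ok"
Remaining characters: "iinko"
Concatenate remaining + first: "iinko" + "ok" = "iinkook"

iinkook


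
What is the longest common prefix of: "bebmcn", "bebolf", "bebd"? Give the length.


Words: bebmcn, bebolf, bebd
  Position 0: all 'b' => match
  Position 1: all 'e' => match
  Position 2: all 'b' => match
  Position 3: ('m', 'o', 'd') => mismatch, stop
LCP = "beb" (length 3)

3


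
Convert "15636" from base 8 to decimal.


Input: "15636" in base 8
Positional expansion:
  Digit '1' (value 1) x 8^4 = 4096
  Digit '5' (value 5) x 8^3 = 2560
  Digit '6' (value 6) x 8^2 = 384
  Digit '3' (value 3) x 8^1 = 24
  Digit '6' (value 6) x 8^0 = 6
Sum = 7070

7070


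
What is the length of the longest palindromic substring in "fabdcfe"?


Input: "fabdcfe"
Checking substrings for palindromes:
  No multi-char palindromic substrings found
Longest palindromic substring: "f" with length 1

1


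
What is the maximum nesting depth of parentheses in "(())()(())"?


Input: "(())()(())"
Tracking depth:
  Position 0 '(': depth becomes 1
  Position 1 '(': depth becomes 2
  Position 2 ')': depth becomes 1
  Position 3 ')': depth becomes 0
  Position 4 '(': depth becomes 1
  Position 5 ')': depth becomes 0
  Position 6 '(': depth becomes 1
  Position 7 '(': depth becomes 2
  Position 8 ')': depth becomes 1
  Position 9 ')': depth becomes 0
Maximum depth reached: 2

2


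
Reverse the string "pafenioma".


Input: pafenioma
Reading characters right to left:
  Position 8: 'a'
  Position 7: 'm'
  Position 6: 'o'
  Position 5: 'i'
  Position 4: 'n'
  Position 3: 'e'
  Position 2: 'f'
  Position 1: 'a'
  Position 0: 'p'
Reversed: amoinefap

amoinefap


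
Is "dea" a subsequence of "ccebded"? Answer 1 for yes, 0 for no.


Check if "dea" is a subsequence of "ccebded"
Greedy scan:
  Position 0 ('c'): no match needed
  Position 1 ('c'): no match needed
  Position 2 ('e'): no match needed
  Position 3 ('b'): no match needed
  Position 4 ('d'): matches sub[0] = 'd'
  Position 5 ('e'): matches sub[1] = 'e'
  Position 6 ('d'): no match needed
Only matched 2/3 characters => not a subsequence

0


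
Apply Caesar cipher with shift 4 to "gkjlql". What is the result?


Caesar cipher: shift "gkjlql" by 4
  'g' (pos 6) + 4 = pos 10 = 'k'
  'k' (pos 10) + 4 = pos 14 = 'o'
  'j' (pos 9) + 4 = pos 13 = 'n'
  'l' (pos 11) + 4 = pos 15 = 'p'
  'q' (pos 16) + 4 = pos 20 = 'u'
  'l' (pos 11) + 4 = pos 15 = 'p'
Result: konpup

konpup


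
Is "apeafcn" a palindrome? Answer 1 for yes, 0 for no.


Input: apeafcn
Reversed: ncfaepa
  Compare pos 0 ('a') with pos 6 ('n'): MISMATCH
  Compare pos 1 ('p') with pos 5 ('c'): MISMATCH
  Compare pos 2 ('e') with pos 4 ('f'): MISMATCH
Result: not a palindrome

0


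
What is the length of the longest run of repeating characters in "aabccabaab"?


Input: "aabccabaab"
Scanning for longest run:
  Position 1 ('a'): continues run of 'a', length=2
  Position 2 ('b'): new char, reset run to 1
  Position 3 ('c'): new char, reset run to 1
  Position 4 ('c'): continues run of 'c', length=2
  Position 5 ('a'): new char, reset run to 1
  Position 6 ('b'): new char, reset run to 1
  Position 7 ('a'): new char, reset run to 1
  Position 8 ('a'): continues run of 'a', length=2
  Position 9 ('b'): new char, reset run to 1
Longest run: 'a' with length 2

2


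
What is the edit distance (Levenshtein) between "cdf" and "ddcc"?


Computing edit distance: "cdf" -> "ddcc"
DP table:
           d    d    c    c
      0    1    2    3    4
  c   1    1    2    2    3
  d   2    1    1    2    3
  f   3    2    2    2    3
Edit distance = dp[3][4] = 3

3


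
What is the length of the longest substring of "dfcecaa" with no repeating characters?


Input: "dfcecaa"
Sliding window (track last position of each char):
  Position 0 ('d'): window [0,0] length 1 -- new best
  Position 1 ('f'): window [0,1] length 2 -- new best
  Position 2 ('c'): window [0,2] length 3 -- new best
  Position 3 ('e'): window [0,3] length 4 -- new best
  Position 4 ('c'): repeat (last at 2), move window start to 3
  Position 4 ('c'): window [3,4] length 2
  Position 5 ('a'): window [3,5] length 3
  Position 6 ('a'): repeat (last at 5), move window start to 6
  Position 6 ('a'): window [6,6] length 1
Longest substring with no repeats: "dfce" with length 4

4


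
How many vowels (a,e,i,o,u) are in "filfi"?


Input: filfi
Checking each character:
  'f' at position 0: consonant
  'i' at position 1: vowel (running total: 1)
  'l' at position 2: consonant
  'f' at position 3: consonant
  'i' at position 4: vowel (running total: 2)
Total vowels: 2

2


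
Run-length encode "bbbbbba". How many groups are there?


Input: bbbbbba
Scanning for consecutive runs:
  Group 1: 'b' x 6 (positions 0-5)
  Group 2: 'a' x 1 (positions 6-6)
Total groups: 2

2


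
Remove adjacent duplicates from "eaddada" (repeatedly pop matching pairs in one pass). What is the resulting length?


Input: eaddada
Stack-based adjacent duplicate removal:
  Read 'e': push. Stack: e
  Read 'a': push. Stack: ea
  Read 'd': push. Stack: ead
  Read 'd': matches stack top 'd' => pop. Stack: ea
  Read 'a': matches stack top 'a' => pop. Stack: e
  Read 'd': push. Stack: ed
  Read 'a': push. Stack: eda
Final stack: "eda" (length 3)

3


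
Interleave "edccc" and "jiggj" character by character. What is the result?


Interleaving "edccc" and "jiggj":
  Position 0: 'e' from first, 'j' from second => "ej"
  Position 1: 'd' from first, 'i' from second => "di"
  Position 2: 'c' from first, 'g' from second => "cg"
  Position 3: 'c' from first, 'g' from second => "cg"
  Position 4: 'c' from first, 'j' from second => "cj"
Result: ejdicgcgcj

ejdicgcgcj


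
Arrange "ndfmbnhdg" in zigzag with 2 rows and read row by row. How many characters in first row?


Zigzag "ndfmbnhdg" into 2 rows:
Placing characters:
  'n' => row 0
  'd' => row 1
  'f' => row 0
  'm' => row 1
  'b' => row 0
  'n' => row 1
  'h' => row 0
  'd' => row 1
  'g' => row 0
Rows:
  Row 0: "nfbhg"
  Row 1: "dmnd"
First row length: 5

5


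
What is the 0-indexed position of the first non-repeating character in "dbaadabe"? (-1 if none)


Input: dbaadabe
Character frequencies:
  'a': 3
  'b': 2
  'd': 2
  'e': 1
Scanning left to right for freq == 1:
  Position 0 ('d'): freq=2, skip
  Position 1 ('b'): freq=2, skip
  Position 2 ('a'): freq=3, skip
  Position 3 ('a'): freq=3, skip
  Position 4 ('d'): freq=2, skip
  Position 5 ('a'): freq=3, skip
  Position 6 ('b'): freq=2, skip
  Position 7 ('e'): unique! => answer = 7

7


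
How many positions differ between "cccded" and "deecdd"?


Comparing "cccded" and "deecdd" position by position:
  Position 0: 'c' vs 'd' => DIFFER
  Position 1: 'c' vs 'e' => DIFFER
  Position 2: 'c' vs 'e' => DIFFER
  Position 3: 'd' vs 'c' => DIFFER
  Position 4: 'e' vs 'd' => DIFFER
  Position 5: 'd' vs 'd' => same
Positions that differ: 5

5


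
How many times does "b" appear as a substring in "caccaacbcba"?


Searching for "b" in "caccaacbcba"
Scanning each position:
  Position 0: "c" => no
  Position 1: "a" => no
  Position 2: "c" => no
  Position 3: "c" => no
  Position 4: "a" => no
  Position 5: "a" => no
  Position 6: "c" => no
  Position 7: "b" => MATCH
  Position 8: "c" => no
  Position 9: "b" => MATCH
  Position 10: "a" => no
Total occurrences: 2

2


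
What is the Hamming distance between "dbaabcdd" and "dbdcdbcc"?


Comparing "dbaabcdd" and "dbdcdbcc" position by position:
  Position 0: 'd' vs 'd' => same
  Position 1: 'b' vs 'b' => same
  Position 2: 'a' vs 'd' => differ
  Position 3: 'a' vs 'c' => differ
  Position 4: 'b' vs 'd' => differ
  Position 5: 'c' vs 'b' => differ
  Position 6: 'd' vs 'c' => differ
  Position 7: 'd' vs 'c' => differ
Total differences (Hamming distance): 6

6


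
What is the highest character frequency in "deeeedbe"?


Input: deeeedbe
Character counts:
  'b': 1
  'd': 2
  'e': 5
Maximum frequency: 5

5


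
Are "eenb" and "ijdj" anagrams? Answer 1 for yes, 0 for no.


Strings: "eenb", "ijdj"
Sorted first:  been
Sorted second: dijj
Differ at position 0: 'b' vs 'd' => not anagrams

0


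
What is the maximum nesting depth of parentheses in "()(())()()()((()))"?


Input: "()(())()()()((()))"
Tracking depth:
  Position 0 '(': depth becomes 1
  Position 1 ')': depth becomes 0
  Position 2 '(': depth becomes 1
  Position 3 '(': depth becomes 2
  Position 4 ')': depth becomes 1
  Position 5 ')': depth becomes 0
  Position 6 '(': depth becomes 1
  Position 7 ')': depth becomes 0
  Position 8 '(': depth becomes 1
  Position 9 ')': depth becomes 0
  Position 10 '(': depth becomes 1
  Position 11 ')': depth becomes 0
  Position 12 '(': depth becomes 1
  Position 13 '(': depth becomes 2
  Position 14 '(': depth becomes 3
  Position 15 ')': depth becomes 2
  Position 16 ')': depth becomes 1
  Position 17 ')': depth becomes 0
Maximum depth reached: 3

3


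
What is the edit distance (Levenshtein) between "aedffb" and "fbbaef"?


Computing edit distance: "aedffb" -> "fbbaef"
DP table:
           f    b    b    a    e    f
      0    1    2    3    4    5    6
  a   1    1    2    3    3    4    5
  e   2    2    2    3    4    3    4
  d   3    3    3    3    4    4    4
  f   4    3    4    4    4    5    4
  f   5    4    4    5    5    5    5
  b   6    5    4    4    5    6    6
Edit distance = dp[6][6] = 6

6


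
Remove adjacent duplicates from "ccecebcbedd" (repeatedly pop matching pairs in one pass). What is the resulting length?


Input: ccecebcbedd
Stack-based adjacent duplicate removal:
  Read 'c': push. Stack: c
  Read 'c': matches stack top 'c' => pop. Stack: (empty)
  Read 'e': push. Stack: e
  Read 'c': push. Stack: ec
  Read 'e': push. Stack: ece
  Read 'b': push. Stack: eceb
  Read 'c': push. Stack: ecebc
  Read 'b': push. Stack: ecebcb
  Read 'e': push. Stack: ecebcbe
  Read 'd': push. Stack: ecebcbed
  Read 'd': matches stack top 'd' => pop. Stack: ecebcbe
Final stack: "ecebcbe" (length 7)

7


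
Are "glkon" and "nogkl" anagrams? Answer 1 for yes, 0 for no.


Strings: "glkon", "nogkl"
Sorted first:  gklno
Sorted second: gklno
Sorted forms match => anagrams

1
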